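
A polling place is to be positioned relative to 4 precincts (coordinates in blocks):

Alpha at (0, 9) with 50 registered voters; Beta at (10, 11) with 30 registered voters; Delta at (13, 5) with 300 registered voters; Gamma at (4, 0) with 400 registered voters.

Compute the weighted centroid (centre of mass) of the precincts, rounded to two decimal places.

(7.44, 2.92)

The minimiser of Σwᵢ‖p−pᵢ‖² is the weighted centroid p* = (Σwᵢpᵢ)/(Σwᵢ).
Σwᵢ = 780.
Σwᵢxᵢ = 50·0 + 30·10 + 300·13 + 400·4 = 5800.
Σwᵢyᵢ = 50·9 + 30·11 + 300·5 + 400·0 = 2280.
x* = 5800/780 = 7.44, y* = 2280/780 = 2.92.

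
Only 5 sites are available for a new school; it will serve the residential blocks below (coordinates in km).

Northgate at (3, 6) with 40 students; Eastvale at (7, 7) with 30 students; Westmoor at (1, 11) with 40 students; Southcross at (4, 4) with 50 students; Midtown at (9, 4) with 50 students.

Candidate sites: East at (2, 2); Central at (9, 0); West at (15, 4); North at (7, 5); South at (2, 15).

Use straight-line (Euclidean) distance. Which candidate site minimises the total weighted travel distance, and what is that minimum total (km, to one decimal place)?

North, total 834.3 km

Total weighted distance at each candidate:
  East (2, 2): total = 1244.7
  Central (9, 0): total = 1622.0
  West (15, 4): total = 2219.0
  North (7, 5): total = 834.3
  South (2, 15): total = 2021.1
Minimum is at North with total 834.3 km.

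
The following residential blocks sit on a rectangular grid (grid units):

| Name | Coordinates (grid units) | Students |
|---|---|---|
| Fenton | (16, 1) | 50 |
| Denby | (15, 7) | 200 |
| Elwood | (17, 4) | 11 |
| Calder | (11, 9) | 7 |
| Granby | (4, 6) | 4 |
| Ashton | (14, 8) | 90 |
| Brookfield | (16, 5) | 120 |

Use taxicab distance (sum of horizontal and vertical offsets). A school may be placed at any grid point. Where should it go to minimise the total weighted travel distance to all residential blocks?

(15, 7)

Manhattan distance separates: Σwᵢ(|x−xᵢ|+|y−yᵢ|) = Σwᵢ|x−xᵢ| + Σwᵢ|y−yᵢ|, so x and y are optimised independently as 1-D weighted medians.
Total weight W = 482; half = 241.
x-coordinate, sorted with cumulative weight:
  x=4 (Granby, w=4) cum 4
  x=11 (Calder, w=7) cum 11
  x=14 (Ashton, w=90) cum 101
  x=15 (Denby, w=200) cum 301  ← median
  x=16 (Fenton, w=50) cum 351
  x=16 (Brookfield, w=120) cum 471
  x=17 (Elwood, w=11) cum 482
⇒ x* = 15
y-coordinate, sorted with cumulative weight:
  y=1 (Fenton, w=50) cum 50
  y=4 (Elwood, w=11) cum 61
  y=5 (Brookfield, w=120) cum 181
  y=6 (Granby, w=4) cum 185
  y=7 (Denby, w=200) cum 385  ← median
  y=8 (Ashton, w=90) cum 475
  y=9 (Calder, w=7) cum 482
⇒ y* = 7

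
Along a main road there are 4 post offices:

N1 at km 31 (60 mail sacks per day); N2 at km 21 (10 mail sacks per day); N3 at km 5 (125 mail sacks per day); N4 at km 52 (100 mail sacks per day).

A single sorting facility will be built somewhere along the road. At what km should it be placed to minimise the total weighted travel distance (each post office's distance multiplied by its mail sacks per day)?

x = 31

For a sum of weighted absolute distances on a line, the optimum is the weighted median (not the mean). Total weight W = 295; half-weight = 147.5.
Sort by position and accumulate weight:
  km 5 (N3, w=125) → cum 125
  km 21 (N2, w=10) → cum 135
  km 31 (N1, w=60) → cum 195  ≥ 147.5 → median here
  km 52 (N4, w=100) → cum 295
Optimal location: km 31.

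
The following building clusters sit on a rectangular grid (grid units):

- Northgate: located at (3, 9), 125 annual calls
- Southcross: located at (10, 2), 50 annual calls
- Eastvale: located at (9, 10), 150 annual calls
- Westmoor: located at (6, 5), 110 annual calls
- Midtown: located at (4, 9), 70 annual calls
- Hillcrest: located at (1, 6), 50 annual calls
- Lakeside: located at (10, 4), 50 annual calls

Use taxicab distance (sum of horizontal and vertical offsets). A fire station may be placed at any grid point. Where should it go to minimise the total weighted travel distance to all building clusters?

(6, 9)

Manhattan distance separates: Σwᵢ(|x−xᵢ|+|y−yᵢ|) = Σwᵢ|x−xᵢ| + Σwᵢ|y−yᵢ|, so x and y are optimised independently as 1-D weighted medians.
Total weight W = 605; half = 302.5.
x-coordinate, sorted with cumulative weight:
  x=1 (Hillcrest, w=50) cum 50
  x=3 (Northgate, w=125) cum 175
  x=4 (Midtown, w=70) cum 245
  x=6 (Westmoor, w=110) cum 355  ← median
  x=9 (Eastvale, w=150) cum 505
  x=10 (Southcross, w=50) cum 555
  x=10 (Lakeside, w=50) cum 605
⇒ x* = 6
y-coordinate, sorted with cumulative weight:
  y=2 (Southcross, w=50) cum 50
  y=4 (Lakeside, w=50) cum 100
  y=5 (Westmoor, w=110) cum 210
  y=6 (Hillcrest, w=50) cum 260
  y=9 (Northgate, w=125) cum 385  ← median
  y=9 (Midtown, w=70) cum 455
  y=10 (Eastvale, w=150) cum 605
⇒ y* = 9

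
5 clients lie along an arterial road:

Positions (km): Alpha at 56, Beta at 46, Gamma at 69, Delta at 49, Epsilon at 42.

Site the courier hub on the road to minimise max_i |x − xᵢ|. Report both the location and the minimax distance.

location 55.5, max distance 13.5

The 1-center on a line is the midpoint of the two extreme points: leftmost at 42, rightmost at 69.
Optimal location = (42 + 69)/2 = 55.5; maximum distance = (69 − 42)/2 = 13.5.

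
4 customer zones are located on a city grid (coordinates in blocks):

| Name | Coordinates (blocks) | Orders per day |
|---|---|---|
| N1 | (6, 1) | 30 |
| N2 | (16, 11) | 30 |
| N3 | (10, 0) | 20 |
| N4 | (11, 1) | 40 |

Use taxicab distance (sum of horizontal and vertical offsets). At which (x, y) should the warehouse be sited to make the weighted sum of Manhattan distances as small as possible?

Manhattan distance separates: Σwᵢ(|x−xᵢ|+|y−yᵢ|) = Σwᵢ|x−xᵢ| + Σwᵢ|y−yᵢ|, so x and y are optimised independently as 1-D weighted medians.
Total weight W = 120; half = 60.
x-coordinate, sorted with cumulative weight:
  x=6 (N1, w=30) cum 30
  x=10 (N3, w=20) cum 50
  x=11 (N4, w=40) cum 90  ← median
  x=16 (N2, w=30) cum 120
⇒ x* = 11
y-coordinate, sorted with cumulative weight:
  y=0 (N3, w=20) cum 20
  y=1 (N1, w=30) cum 50
  y=1 (N4, w=40) cum 90  ← median
  y=11 (N2, w=30) cum 120
⇒ y* = 1

(11, 1)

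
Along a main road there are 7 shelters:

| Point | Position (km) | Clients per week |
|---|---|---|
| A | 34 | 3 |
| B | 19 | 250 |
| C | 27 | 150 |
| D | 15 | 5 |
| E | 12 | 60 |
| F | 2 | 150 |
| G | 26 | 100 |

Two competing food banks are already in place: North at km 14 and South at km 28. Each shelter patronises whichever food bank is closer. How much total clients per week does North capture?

The indifferent point is the midpoint (14+28)/2 = 21; shelters left of it (closer to North at 14) go to North, those right go to South.
  F at 2 (w=150) → North
  E at 12 (w=60) → North
  D at 15 (w=5) → North
  B at 19 (w=250) → North
  G at 26 (w=100) → South
  C at 27 (w=150) → South
  A at 34 (w=3) → South
North captures 465; South captures 253.

465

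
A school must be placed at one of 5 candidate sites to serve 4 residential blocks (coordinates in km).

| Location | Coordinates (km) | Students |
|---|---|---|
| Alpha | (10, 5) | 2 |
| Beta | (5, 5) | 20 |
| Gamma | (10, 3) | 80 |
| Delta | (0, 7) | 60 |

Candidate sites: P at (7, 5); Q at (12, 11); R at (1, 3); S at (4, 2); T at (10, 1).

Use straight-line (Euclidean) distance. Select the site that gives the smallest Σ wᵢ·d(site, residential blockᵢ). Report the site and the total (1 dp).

P, total 771.3 km

Total weighted distance at each candidate:
  P (7, 5): total = 771.3
  Q (12, 11): total = 1615.7
  R (1, 3): total = 1075.3
  S (4, 2): total = 947.5
  T (10, 1): total = 995.8
Minimum is at P with total 771.3 km.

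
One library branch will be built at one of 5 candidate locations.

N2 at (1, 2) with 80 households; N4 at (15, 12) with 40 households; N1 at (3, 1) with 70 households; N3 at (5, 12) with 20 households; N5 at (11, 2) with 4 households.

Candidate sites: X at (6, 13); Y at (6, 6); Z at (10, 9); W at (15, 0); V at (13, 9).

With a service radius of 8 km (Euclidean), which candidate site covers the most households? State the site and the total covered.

Coverage radius r = 8 km; a point is covered iff (Δx)²+(Δy)² ≤ 8² = 64.
  X (6, 13): covers {N3} → 20
  Y (6, 6): covers {N2, N1, N3, N5} → 174
  Z (10, 9): covers {N4, N3, N5} → 64
  W (15, 0): covers {N5} → 4
  V (13, 9): covers {N4, N5} → 44
Maximum coverage at Y: 174 households.

Y, covering 174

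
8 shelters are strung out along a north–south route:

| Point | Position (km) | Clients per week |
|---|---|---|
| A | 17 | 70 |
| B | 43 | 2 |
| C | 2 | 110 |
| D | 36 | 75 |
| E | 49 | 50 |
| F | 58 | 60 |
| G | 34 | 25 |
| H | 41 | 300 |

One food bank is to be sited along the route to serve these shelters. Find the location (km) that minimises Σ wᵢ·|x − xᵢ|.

For a sum of weighted absolute distances on a line, the optimum is the weighted median (not the mean). Total weight W = 692; half-weight = 346.
Sort by position and accumulate weight:
  km 2 (C, w=110) → cum 110
  km 17 (A, w=70) → cum 180
  km 34 (G, w=25) → cum 205
  km 36 (D, w=75) → cum 280
  km 41 (H, w=300) → cum 580  ≥ 346 → median here
  km 43 (B, w=2) → cum 582
  km 49 (E, w=50) → cum 632
  km 58 (F, w=60) → cum 692
Optimal location: km 41.

x = 41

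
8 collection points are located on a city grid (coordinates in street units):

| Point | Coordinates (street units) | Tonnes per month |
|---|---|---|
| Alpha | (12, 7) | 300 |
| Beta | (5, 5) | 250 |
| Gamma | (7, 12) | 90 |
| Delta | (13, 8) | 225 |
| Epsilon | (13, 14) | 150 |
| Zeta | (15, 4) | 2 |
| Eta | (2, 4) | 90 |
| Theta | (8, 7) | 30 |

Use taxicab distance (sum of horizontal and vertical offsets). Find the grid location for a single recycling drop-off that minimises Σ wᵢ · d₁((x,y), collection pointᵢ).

Manhattan distance separates: Σwᵢ(|x−xᵢ|+|y−yᵢ|) = Σwᵢ|x−xᵢ| + Σwᵢ|y−yᵢ|, so x and y are optimised independently as 1-D weighted medians.
Total weight W = 1137; half = 568.5.
x-coordinate, sorted with cumulative weight:
  x=2 (Eta, w=90) cum 90
  x=5 (Beta, w=250) cum 340
  x=7 (Gamma, w=90) cum 430
  x=8 (Theta, w=30) cum 460
  x=12 (Alpha, w=300) cum 760  ← median
  x=13 (Delta, w=225) cum 985
  x=13 (Epsilon, w=150) cum 1135
  x=15 (Zeta, w=2) cum 1137
⇒ x* = 12
y-coordinate, sorted with cumulative weight:
  y=4 (Zeta, w=2) cum 2
  y=4 (Eta, w=90) cum 92
  y=5 (Beta, w=250) cum 342
  y=7 (Alpha, w=300) cum 642  ← median
  y=7 (Theta, w=30) cum 672
  y=8 (Delta, w=225) cum 897
  y=12 (Gamma, w=90) cum 987
  y=14 (Epsilon, w=150) cum 1137
⇒ y* = 7

(12, 7)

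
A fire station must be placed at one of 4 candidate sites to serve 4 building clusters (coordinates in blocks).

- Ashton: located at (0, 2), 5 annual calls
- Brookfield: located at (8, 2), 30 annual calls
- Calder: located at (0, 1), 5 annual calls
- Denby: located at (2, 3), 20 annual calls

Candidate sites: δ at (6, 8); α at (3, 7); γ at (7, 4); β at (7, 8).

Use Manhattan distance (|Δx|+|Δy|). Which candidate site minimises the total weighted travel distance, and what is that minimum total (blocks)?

γ, total 305 blocks

Total weighted distance at each candidate:
  δ (6, 8): total = 545
  α (3, 7): total = 485
  γ (7, 4): total = 305
  β (7, 8): total = 545
Minimum is at γ with total 305 blocks.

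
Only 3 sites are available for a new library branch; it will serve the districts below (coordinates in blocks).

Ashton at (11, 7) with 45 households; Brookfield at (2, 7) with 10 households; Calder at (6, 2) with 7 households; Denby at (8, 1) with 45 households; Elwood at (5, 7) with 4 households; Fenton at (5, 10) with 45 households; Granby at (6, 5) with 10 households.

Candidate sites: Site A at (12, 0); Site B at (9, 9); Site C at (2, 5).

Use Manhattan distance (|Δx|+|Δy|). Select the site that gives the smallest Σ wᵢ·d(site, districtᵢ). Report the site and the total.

Total weighted distance at each candidate:
  Site A (12, 0): total = 1742
  Site B (9, 9): total = 1064
  Site C (2, 5): total = 1434
Minimum is at Site B with total 1064 blocks.

Site B, total 1064 blocks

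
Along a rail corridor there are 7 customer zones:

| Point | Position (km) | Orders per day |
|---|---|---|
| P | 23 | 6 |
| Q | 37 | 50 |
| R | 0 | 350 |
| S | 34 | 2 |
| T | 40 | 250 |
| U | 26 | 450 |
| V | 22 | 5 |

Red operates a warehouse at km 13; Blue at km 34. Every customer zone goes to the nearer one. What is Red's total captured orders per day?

361

The indifferent point is the midpoint (13+34)/2 = 23.5; customer zones left of it (closer to Red at 13) go to Red, those right go to Blue.
  R at 0 (w=350) → Red
  V at 22 (w=5) → Red
  P at 23 (w=6) → Red
  U at 26 (w=450) → Blue
  S at 34 (w=2) → Blue
  Q at 37 (w=50) → Blue
  T at 40 (w=250) → Blue
Red captures 361; Blue captures 752.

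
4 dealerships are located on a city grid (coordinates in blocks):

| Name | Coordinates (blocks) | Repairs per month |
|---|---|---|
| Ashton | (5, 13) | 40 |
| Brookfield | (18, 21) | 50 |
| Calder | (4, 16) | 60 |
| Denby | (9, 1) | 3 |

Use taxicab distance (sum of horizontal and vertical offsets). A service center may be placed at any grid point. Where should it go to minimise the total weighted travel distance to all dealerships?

Manhattan distance separates: Σwᵢ(|x−xᵢ|+|y−yᵢ|) = Σwᵢ|x−xᵢ| + Σwᵢ|y−yᵢ|, so x and y are optimised independently as 1-D weighted medians.
Total weight W = 153; half = 76.5.
x-coordinate, sorted with cumulative weight:
  x=4 (Calder, w=60) cum 60
  x=5 (Ashton, w=40) cum 100  ← median
  x=9 (Denby, w=3) cum 103
  x=18 (Brookfield, w=50) cum 153
⇒ x* = 5
y-coordinate, sorted with cumulative weight:
  y=1 (Denby, w=3) cum 3
  y=13 (Ashton, w=40) cum 43
  y=16 (Calder, w=60) cum 103  ← median
  y=21 (Brookfield, w=50) cum 153
⇒ y* = 16

(5, 16)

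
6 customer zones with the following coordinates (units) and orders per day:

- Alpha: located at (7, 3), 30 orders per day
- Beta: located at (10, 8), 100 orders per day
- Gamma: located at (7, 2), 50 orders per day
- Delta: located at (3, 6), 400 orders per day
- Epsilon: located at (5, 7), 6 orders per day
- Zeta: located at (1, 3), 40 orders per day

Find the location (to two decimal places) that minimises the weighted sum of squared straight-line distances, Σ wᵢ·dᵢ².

The minimiser of Σwᵢ‖p−pᵢ‖² is the weighted centroid p* = (Σwᵢpᵢ)/(Σwᵢ).
Σwᵢ = 626.
Σwᵢxᵢ = 30·7 + 100·10 + 50·7 + 400·3 + 6·5 + 40·1 = 2830.
Σwᵢyᵢ = 30·3 + 100·8 + 50·2 + 400·6 + 6·7 + 40·3 = 3552.
x* = 2830/626 = 4.52, y* = 3552/626 = 5.67.

(4.52, 5.67)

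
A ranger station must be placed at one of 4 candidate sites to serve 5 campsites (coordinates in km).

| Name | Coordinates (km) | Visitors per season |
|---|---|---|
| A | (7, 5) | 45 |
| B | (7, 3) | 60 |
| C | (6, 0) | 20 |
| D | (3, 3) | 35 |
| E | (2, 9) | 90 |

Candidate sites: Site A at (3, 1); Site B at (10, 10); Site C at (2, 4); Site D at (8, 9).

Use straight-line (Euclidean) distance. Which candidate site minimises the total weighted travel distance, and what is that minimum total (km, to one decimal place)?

Site C, total 1148.0 km

Total weighted distance at each candidate:
  Site A (3, 1): total = 1381.7
  Site B (10, 10): total = 2006.8
  Site C (2, 4): total = 1148.0
  Site D (8, 9): total = 1548.3
Minimum is at Site C with total 1148.0 km.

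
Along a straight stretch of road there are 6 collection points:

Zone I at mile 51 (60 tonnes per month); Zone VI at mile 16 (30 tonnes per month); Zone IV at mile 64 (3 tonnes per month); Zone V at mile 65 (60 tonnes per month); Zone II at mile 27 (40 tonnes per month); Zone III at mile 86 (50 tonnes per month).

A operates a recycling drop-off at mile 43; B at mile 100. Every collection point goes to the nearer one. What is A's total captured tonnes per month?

The indifferent point is the midpoint (43+100)/2 = 71.5; collection points left of it (closer to A at 43) go to A, those right go to B.
  Zone VI at 16 (w=30) → A
  Zone II at 27 (w=40) → A
  Zone I at 51 (w=60) → A
  Zone IV at 64 (w=3) → A
  Zone V at 65 (w=60) → A
  Zone III at 86 (w=50) → B
A captures 193; B captures 50.

193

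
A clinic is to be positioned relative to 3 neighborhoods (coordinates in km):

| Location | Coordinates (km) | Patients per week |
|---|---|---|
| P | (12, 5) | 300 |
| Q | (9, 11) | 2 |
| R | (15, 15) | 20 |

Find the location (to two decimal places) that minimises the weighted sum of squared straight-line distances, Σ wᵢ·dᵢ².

(12.17, 5.66)

The minimiser of Σwᵢ‖p−pᵢ‖² is the weighted centroid p* = (Σwᵢpᵢ)/(Σwᵢ).
Σwᵢ = 322.
Σwᵢxᵢ = 300·12 + 2·9 + 20·15 = 3918.
Σwᵢyᵢ = 300·5 + 2·11 + 20·15 = 1822.
x* = 3918/322 = 12.17, y* = 1822/322 = 5.66.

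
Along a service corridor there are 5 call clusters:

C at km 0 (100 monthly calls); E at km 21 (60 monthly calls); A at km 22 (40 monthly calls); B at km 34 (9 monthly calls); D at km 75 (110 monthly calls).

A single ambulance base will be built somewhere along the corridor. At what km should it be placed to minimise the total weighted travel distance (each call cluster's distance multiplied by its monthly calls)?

For a sum of weighted absolute distances on a line, the optimum is the weighted median (not the mean). Total weight W = 319; half-weight = 159.5.
Sort by position and accumulate weight:
  km 0 (C, w=100) → cum 100
  km 21 (E, w=60) → cum 160  ≥ 159.5 → median here
  km 22 (A, w=40) → cum 200
  km 34 (B, w=9) → cum 209
  km 75 (D, w=110) → cum 319
Optimal location: km 21.

x = 21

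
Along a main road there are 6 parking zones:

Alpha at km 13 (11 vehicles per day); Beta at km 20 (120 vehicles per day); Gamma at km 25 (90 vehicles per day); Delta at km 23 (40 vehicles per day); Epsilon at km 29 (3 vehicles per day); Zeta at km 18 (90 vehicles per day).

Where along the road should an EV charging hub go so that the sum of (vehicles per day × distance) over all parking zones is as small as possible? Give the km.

x = 20

For a sum of weighted absolute distances on a line, the optimum is the weighted median (not the mean). Total weight W = 354; half-weight = 177.
Sort by position and accumulate weight:
  km 13 (Alpha, w=11) → cum 11
  km 18 (Zeta, w=90) → cum 101
  km 20 (Beta, w=120) → cum 221  ≥ 177 → median here
  km 23 (Delta, w=40) → cum 261
  km 25 (Gamma, w=90) → cum 351
  km 29 (Epsilon, w=3) → cum 354
Optimal location: km 20.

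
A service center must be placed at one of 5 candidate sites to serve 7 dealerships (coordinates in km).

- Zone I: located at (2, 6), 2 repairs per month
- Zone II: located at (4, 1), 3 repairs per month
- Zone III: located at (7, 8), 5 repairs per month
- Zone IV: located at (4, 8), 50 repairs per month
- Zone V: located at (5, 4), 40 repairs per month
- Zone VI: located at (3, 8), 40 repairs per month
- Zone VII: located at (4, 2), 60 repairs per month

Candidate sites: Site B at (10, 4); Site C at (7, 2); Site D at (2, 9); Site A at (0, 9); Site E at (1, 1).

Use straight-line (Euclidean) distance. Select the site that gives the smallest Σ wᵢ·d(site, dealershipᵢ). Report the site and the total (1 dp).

Site D, total 894.7 km

Total weighted distance at each candidate:
  Site B (10, 4): total = 1324.1
  Site C (7, 2): total = 969.3
  Site D (2, 9): total = 894.7
  Site A (0, 9): total = 1168.6
  Site E (1, 1): total = 1127.0
Minimum is at Site D with total 894.7 km.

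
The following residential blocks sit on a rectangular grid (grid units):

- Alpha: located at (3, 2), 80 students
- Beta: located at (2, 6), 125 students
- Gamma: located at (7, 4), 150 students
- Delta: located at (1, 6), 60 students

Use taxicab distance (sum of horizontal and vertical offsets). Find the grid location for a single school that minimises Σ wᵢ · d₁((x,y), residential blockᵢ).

(3, 4)

Manhattan distance separates: Σwᵢ(|x−xᵢ|+|y−yᵢ|) = Σwᵢ|x−xᵢ| + Σwᵢ|y−yᵢ|, so x and y are optimised independently as 1-D weighted medians.
Total weight W = 415; half = 207.5.
x-coordinate, sorted with cumulative weight:
  x=1 (Delta, w=60) cum 60
  x=2 (Beta, w=125) cum 185
  x=3 (Alpha, w=80) cum 265  ← median
  x=7 (Gamma, w=150) cum 415
⇒ x* = 3
y-coordinate, sorted with cumulative weight:
  y=2 (Alpha, w=80) cum 80
  y=4 (Gamma, w=150) cum 230  ← median
  y=6 (Beta, w=125) cum 355
  y=6 (Delta, w=60) cum 415
⇒ y* = 4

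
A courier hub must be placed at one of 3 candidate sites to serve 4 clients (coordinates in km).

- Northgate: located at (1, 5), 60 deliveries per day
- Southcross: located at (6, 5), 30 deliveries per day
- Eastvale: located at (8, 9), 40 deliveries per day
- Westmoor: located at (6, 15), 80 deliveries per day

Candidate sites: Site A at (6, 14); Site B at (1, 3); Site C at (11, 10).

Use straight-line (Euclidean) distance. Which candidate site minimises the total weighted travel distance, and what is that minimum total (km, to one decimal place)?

Site A, total 1183.1 km

Total weighted distance at each candidate:
  Site A (6, 14): total = 1183.1
  Site B (1, 3): total = 1690.3
  Site C (11, 10): total = 1575.1
Minimum is at Site A with total 1183.1 km.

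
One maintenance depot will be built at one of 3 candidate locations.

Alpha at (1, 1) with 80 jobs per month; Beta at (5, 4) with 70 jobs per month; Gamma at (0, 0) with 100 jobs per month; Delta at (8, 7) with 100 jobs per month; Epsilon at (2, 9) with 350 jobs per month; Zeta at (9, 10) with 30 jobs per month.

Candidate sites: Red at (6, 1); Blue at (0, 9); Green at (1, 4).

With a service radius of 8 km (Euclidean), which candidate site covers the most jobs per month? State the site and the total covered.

Coverage radius r = 8 km; a point is covered iff (Δx)²+(Δy)² ≤ 8² = 64.
  Red (6, 1): covers {Alpha, Beta, Gamma, Delta} → 350
  Blue (0, 9): covers {Beta, Epsilon} → 420
  Green (1, 4): covers {Alpha, Beta, Gamma, Delta, Epsilon} → 700
Maximum coverage at Green: 700 jobs per month.

Green, covering 700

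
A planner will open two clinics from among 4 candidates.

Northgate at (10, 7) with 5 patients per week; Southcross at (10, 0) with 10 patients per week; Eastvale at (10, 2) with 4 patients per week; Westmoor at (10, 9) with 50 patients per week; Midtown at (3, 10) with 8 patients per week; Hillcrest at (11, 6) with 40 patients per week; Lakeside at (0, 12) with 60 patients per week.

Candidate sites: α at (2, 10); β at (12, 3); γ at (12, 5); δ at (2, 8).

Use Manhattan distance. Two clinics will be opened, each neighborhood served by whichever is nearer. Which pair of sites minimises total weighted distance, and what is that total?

{α, γ}, total 738

Evaluate every pair (each demand assigned to the nearer of the two):
  {α, γ}: total = 738
  {γ, δ}: total = 874
  {α, β}: total = 900
  {β, δ}: total = 1036
  {α, δ}: total = 1399
  {β, γ}: total = 1714
Best pair: {α, γ} with total 738.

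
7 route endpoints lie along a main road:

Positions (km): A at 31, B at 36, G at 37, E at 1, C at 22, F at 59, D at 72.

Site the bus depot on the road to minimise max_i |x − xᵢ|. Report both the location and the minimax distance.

location 36.5, max distance 35.5

The 1-center on a line is the midpoint of the two extreme points: leftmost at 1, rightmost at 72.
Optimal location = (1 + 72)/2 = 36.5; maximum distance = (72 − 1)/2 = 35.5.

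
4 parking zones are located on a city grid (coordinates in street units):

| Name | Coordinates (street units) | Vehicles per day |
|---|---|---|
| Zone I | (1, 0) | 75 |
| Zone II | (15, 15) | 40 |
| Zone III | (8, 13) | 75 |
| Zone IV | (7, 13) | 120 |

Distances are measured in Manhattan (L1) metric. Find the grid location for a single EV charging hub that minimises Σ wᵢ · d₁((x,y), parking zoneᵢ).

(7, 13)

Manhattan distance separates: Σwᵢ(|x−xᵢ|+|y−yᵢ|) = Σwᵢ|x−xᵢ| + Σwᵢ|y−yᵢ|, so x and y are optimised independently as 1-D weighted medians.
Total weight W = 310; half = 155.
x-coordinate, sorted with cumulative weight:
  x=1 (Zone I, w=75) cum 75
  x=7 (Zone IV, w=120) cum 195  ← median
  x=8 (Zone III, w=75) cum 270
  x=15 (Zone II, w=40) cum 310
⇒ x* = 7
y-coordinate, sorted with cumulative weight:
  y=0 (Zone I, w=75) cum 75
  y=13 (Zone III, w=75) cum 150
  y=13 (Zone IV, w=120) cum 270  ← median
  y=15 (Zone II, w=40) cum 310
⇒ y* = 13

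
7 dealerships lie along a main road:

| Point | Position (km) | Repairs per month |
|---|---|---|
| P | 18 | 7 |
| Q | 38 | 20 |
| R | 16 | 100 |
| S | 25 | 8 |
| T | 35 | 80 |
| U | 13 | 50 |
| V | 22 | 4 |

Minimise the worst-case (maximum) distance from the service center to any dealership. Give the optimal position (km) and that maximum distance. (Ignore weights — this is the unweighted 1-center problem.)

location 25.5, max distance 12.5

The 1-center on a line is the midpoint of the two extreme points: leftmost at 13, rightmost at 38.
Optimal location = (13 + 38)/2 = 25.5; maximum distance = (38 − 13)/2 = 12.5.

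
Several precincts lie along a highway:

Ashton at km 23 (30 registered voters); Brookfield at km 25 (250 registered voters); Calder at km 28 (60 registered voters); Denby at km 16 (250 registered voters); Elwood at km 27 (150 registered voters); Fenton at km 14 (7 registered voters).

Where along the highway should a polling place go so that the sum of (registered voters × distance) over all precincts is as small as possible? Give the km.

x = 25

For a sum of weighted absolute distances on a line, the optimum is the weighted median (not the mean). Total weight W = 747; half-weight = 373.5.
Sort by position and accumulate weight:
  km 14 (Fenton, w=7) → cum 7
  km 16 (Denby, w=250) → cum 257
  km 23 (Ashton, w=30) → cum 287
  km 25 (Brookfield, w=250) → cum 537  ≥ 373.5 → median here
  km 27 (Elwood, w=150) → cum 687
  km 28 (Calder, w=60) → cum 747
Optimal location: km 25.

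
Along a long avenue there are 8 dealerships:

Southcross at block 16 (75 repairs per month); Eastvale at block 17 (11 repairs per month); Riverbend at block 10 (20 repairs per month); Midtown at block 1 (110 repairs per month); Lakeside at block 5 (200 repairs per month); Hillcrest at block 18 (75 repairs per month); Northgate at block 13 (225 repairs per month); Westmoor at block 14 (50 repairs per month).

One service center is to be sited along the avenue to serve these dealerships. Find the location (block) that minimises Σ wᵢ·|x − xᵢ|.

x = 13

For a sum of weighted absolute distances on a line, the optimum is the weighted median (not the mean). Total weight W = 766; half-weight = 383.
Sort by position and accumulate weight:
  block 1 (Midtown, w=110) → cum 110
  block 5 (Lakeside, w=200) → cum 310
  block 10 (Riverbend, w=20) → cum 330
  block 13 (Northgate, w=225) → cum 555  ≥ 383 → median here
  block 14 (Westmoor, w=50) → cum 605
  block 16 (Southcross, w=75) → cum 680
  block 17 (Eastvale, w=11) → cum 691
  block 18 (Hillcrest, w=75) → cum 766
Optimal location: block 13.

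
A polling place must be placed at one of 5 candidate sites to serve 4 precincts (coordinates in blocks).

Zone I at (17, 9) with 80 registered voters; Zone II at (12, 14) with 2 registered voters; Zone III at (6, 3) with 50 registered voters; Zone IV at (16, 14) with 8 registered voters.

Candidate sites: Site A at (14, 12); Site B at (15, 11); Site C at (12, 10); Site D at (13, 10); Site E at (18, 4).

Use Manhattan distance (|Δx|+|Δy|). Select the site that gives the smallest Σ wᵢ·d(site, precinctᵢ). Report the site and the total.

Total weighted distance at each candidate:
  Site A (14, 12): total = 1370
  Site B (15, 11): total = 1214
  Site C (12, 10): total = 1202
  Site D (13, 10): total = 1166
  Site E (18, 4): total = 1258
Minimum is at Site D with total 1166 blocks.

Site D, total 1166 blocks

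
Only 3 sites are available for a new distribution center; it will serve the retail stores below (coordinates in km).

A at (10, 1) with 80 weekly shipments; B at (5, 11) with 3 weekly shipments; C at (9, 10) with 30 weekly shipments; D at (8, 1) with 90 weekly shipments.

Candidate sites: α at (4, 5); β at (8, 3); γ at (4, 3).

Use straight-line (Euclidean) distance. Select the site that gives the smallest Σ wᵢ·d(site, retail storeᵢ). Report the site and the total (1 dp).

Total weighted distance at each candidate:
  α (4, 5): total = 1316.4
  β (8, 3): total = 644.0
  γ (4, 3): total = 1190.7
Minimum is at β with total 644.0 km.

β, total 644.0 km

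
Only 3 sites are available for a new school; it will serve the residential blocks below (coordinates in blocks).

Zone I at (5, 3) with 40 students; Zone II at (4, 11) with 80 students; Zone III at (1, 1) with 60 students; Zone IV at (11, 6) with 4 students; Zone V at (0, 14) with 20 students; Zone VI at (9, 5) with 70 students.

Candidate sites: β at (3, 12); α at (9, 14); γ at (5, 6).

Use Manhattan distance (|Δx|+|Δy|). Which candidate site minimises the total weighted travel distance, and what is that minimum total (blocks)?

γ, total 1774 blocks

Total weighted distance at each candidate:
  β (3, 12): total = 2446
  α (9, 14): total = 3350
  γ (5, 6): total = 1774
Minimum is at γ with total 1774 blocks.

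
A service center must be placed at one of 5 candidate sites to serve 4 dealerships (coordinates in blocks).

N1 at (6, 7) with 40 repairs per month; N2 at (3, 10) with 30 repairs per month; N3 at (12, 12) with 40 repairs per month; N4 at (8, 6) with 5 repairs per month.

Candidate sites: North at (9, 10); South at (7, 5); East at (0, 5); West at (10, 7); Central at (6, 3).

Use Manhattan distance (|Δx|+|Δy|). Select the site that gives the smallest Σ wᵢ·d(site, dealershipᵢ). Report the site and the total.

Total weighted distance at each candidate:
  North (9, 10): total = 645
  South (7, 5): total = 880
  East (0, 5): total = 1365
  West (10, 7): total = 755
  Central (6, 3): total = 1085
Minimum is at North with total 645 blocks.

North, total 645 blocks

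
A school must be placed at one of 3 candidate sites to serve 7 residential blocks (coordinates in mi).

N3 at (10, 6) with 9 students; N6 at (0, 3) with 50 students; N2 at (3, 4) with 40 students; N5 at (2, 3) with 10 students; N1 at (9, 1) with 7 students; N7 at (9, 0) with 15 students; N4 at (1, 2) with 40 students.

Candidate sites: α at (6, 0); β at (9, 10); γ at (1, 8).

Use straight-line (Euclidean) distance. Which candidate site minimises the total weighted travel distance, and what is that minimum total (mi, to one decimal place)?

α, total 932.9 mi

Total weighted distance at each candidate:
  α (6, 0): total = 932.9
  β (9, 10): total = 1711.2
  γ (1, 8): total = 1051.9
Minimum is at α with total 932.9 mi.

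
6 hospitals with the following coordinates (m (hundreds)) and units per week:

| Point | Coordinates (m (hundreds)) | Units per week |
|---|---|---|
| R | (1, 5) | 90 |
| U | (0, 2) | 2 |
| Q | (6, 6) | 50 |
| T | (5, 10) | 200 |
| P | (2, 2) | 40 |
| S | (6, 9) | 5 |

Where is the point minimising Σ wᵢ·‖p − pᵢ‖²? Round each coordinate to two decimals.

The minimiser of Σwᵢ‖p−pᵢ‖² is the weighted centroid p* = (Σwᵢpᵢ)/(Σwᵢ).
Σwᵢ = 387.
Σwᵢxᵢ = 90·1 + 2·0 + 50·6 + 200·5 + 40·2 + 5·6 = 1500.
Σwᵢyᵢ = 90·5 + 2·2 + 50·6 + 200·10 + 40·2 + 5·9 = 2879.
x* = 1500/387 = 3.88, y* = 2879/387 = 7.44.

(3.88, 7.44)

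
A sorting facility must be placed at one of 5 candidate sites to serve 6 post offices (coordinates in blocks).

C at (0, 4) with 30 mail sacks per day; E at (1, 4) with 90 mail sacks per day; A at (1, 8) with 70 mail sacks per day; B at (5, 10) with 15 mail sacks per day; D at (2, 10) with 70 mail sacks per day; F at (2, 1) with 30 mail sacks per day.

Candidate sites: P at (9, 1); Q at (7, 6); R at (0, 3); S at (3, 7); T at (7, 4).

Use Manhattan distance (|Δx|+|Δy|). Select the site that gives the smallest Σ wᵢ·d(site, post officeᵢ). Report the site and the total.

S, total 1405 blocks

Total weighted distance at each candidate:
  P (9, 1): total = 3925
  Q (7, 6): total = 2570
  R (0, 3): total = 1560
  S (3, 7): total = 1405
  T (7, 4): total = 2580
Minimum is at S with total 1405 blocks.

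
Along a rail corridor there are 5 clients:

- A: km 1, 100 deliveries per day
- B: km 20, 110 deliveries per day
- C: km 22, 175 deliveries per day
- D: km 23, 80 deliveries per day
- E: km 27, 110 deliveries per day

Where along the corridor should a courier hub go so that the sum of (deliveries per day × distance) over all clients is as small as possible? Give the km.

For a sum of weighted absolute distances on a line, the optimum is the weighted median (not the mean). Total weight W = 575; half-weight = 287.5.
Sort by position and accumulate weight:
  km 1 (A, w=100) → cum 100
  km 20 (B, w=110) → cum 210
  km 22 (C, w=175) → cum 385  ≥ 287.5 → median here
  km 23 (D, w=80) → cum 465
  km 27 (E, w=110) → cum 575
Optimal location: km 22.

x = 22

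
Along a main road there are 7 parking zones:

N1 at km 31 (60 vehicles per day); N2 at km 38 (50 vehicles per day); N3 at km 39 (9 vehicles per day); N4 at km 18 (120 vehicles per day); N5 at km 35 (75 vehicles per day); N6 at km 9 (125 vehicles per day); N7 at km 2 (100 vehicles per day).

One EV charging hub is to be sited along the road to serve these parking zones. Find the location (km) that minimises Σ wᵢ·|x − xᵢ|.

x = 18

For a sum of weighted absolute distances on a line, the optimum is the weighted median (not the mean). Total weight W = 539; half-weight = 269.5.
Sort by position and accumulate weight:
  km 2 (N7, w=100) → cum 100
  km 9 (N6, w=125) → cum 225
  km 18 (N4, w=120) → cum 345  ≥ 269.5 → median here
  km 31 (N1, w=60) → cum 405
  km 35 (N5, w=75) → cum 480
  km 38 (N2, w=50) → cum 530
  km 39 (N3, w=9) → cum 539
Optimal location: km 18.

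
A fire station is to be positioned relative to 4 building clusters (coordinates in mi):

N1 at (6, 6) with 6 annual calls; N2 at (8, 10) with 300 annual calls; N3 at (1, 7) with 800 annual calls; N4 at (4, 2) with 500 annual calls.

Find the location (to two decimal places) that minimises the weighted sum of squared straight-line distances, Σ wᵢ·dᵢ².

The minimiser of Σwᵢ‖p−pᵢ‖² is the weighted centroid p* = (Σwᵢpᵢ)/(Σwᵢ).
Σwᵢ = 1606.
Σwᵢxᵢ = 6·6 + 300·8 + 800·1 + 500·4 = 5236.
Σwᵢyᵢ = 6·6 + 300·10 + 800·7 + 500·2 = 9636.
x* = 5236/1606 = 3.26, y* = 9636/1606 = 6.00.

(3.26, 6.00)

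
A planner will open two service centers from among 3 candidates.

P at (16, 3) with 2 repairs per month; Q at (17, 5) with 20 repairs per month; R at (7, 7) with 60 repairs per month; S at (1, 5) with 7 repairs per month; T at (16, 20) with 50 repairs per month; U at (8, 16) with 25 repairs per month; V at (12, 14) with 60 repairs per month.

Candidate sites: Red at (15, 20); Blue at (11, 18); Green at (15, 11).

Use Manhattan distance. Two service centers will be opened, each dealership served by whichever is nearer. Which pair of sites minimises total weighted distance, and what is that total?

Evaluate every pair (each demand assigned to the nearer of the two):
  {Red, Green}: total = 1723
  {Blue, Green}: total = 1813
  {Red, Blue}: total = 1912
Best pair: {Red, Green} with total 1723.

{Red, Green}, total 1723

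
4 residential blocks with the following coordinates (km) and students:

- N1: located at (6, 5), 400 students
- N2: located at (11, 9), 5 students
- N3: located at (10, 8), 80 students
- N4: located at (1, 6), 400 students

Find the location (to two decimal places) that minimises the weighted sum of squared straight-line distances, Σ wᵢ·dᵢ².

The minimiser of Σwᵢ‖p−pᵢ‖² is the weighted centroid p* = (Σwᵢpᵢ)/(Σwᵢ).
Σwᵢ = 885.
Σwᵢxᵢ = 400·6 + 5·11 + 80·10 + 400·1 = 3655.
Σwᵢyᵢ = 400·5 + 5·9 + 80·8 + 400·6 = 5085.
x* = 3655/885 = 4.13, y* = 5085/885 = 5.75.

(4.13, 5.75)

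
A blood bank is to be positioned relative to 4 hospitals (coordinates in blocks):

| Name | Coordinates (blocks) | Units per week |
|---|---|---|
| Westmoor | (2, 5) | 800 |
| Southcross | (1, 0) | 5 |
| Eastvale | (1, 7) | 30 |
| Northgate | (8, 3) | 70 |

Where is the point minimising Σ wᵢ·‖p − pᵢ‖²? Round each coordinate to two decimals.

The minimiser of Σwᵢ‖p−pᵢ‖² is the weighted centroid p* = (Σwᵢpᵢ)/(Σwᵢ).
Σwᵢ = 905.
Σwᵢxᵢ = 800·2 + 5·1 + 30·1 + 70·8 = 2195.
Σwᵢyᵢ = 800·5 + 5·0 + 30·7 + 70·3 = 4420.
x* = 2195/905 = 2.43, y* = 4420/905 = 4.88.

(2.43, 4.88)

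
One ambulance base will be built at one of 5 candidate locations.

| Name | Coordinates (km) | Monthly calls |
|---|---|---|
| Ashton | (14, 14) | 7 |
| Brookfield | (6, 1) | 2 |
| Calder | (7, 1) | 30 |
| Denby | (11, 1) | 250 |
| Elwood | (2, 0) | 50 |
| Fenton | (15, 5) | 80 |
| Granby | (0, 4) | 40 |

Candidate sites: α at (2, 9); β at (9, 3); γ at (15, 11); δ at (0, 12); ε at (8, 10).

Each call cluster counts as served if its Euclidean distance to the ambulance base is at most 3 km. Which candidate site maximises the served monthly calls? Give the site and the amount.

β, covering 280

Coverage radius r = 3 km; a point is covered iff (Δx)²+(Δy)² ≤ 3² = 9.
  α (2, 9): covers {none} → 0
  β (9, 3): covers {Calder, Denby} → 280
  γ (15, 11): covers {none} → 0
  δ (0, 12): covers {none} → 0
  ε (8, 10): covers {none} → 0
Maximum coverage at β: 280 monthly calls.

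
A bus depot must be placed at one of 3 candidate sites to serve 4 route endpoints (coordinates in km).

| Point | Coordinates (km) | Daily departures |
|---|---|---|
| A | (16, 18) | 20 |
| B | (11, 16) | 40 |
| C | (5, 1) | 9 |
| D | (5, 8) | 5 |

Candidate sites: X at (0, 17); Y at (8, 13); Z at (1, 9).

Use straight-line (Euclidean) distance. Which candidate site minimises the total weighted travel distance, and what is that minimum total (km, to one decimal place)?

Y, total 498.9 km

Total weighted distance at each candidate:
  X (0, 17): total = 964.8
  Y (8, 13): total = 498.9
  Z (1, 9): total = 939.2
Minimum is at Y with total 498.9 km.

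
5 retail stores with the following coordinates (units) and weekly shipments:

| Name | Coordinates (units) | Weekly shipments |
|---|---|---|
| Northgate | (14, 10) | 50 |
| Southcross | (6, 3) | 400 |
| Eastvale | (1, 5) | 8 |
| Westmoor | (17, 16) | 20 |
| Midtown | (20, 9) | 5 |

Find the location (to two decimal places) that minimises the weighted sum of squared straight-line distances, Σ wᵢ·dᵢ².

(7.35, 4.36)

The minimiser of Σwᵢ‖p−pᵢ‖² is the weighted centroid p* = (Σwᵢpᵢ)/(Σwᵢ).
Σwᵢ = 483.
Σwᵢxᵢ = 50·14 + 400·6 + 8·1 + 20·17 + 5·20 = 3548.
Σwᵢyᵢ = 50·10 + 400·3 + 8·5 + 20·16 + 5·9 = 2105.
x* = 3548/483 = 7.35, y* = 2105/483 = 4.36.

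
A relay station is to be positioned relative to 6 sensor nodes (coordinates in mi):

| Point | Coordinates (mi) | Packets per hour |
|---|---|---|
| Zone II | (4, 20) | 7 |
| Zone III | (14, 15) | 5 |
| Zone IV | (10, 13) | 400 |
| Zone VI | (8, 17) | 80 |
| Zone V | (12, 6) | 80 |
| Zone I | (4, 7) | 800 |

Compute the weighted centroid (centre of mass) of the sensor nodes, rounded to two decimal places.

(6.49, 9.37)

The minimiser of Σwᵢ‖p−pᵢ‖² is the weighted centroid p* = (Σwᵢpᵢ)/(Σwᵢ).
Σwᵢ = 1372.
Σwᵢxᵢ = 7·4 + 5·14 + 400·10 + 80·8 + 80·12 + 800·4 = 8898.
Σwᵢyᵢ = 7·20 + 5·15 + 400·13 + 80·17 + 80·6 + 800·7 = 12855.
x* = 8898/1372 = 6.49, y* = 12855/1372 = 9.37.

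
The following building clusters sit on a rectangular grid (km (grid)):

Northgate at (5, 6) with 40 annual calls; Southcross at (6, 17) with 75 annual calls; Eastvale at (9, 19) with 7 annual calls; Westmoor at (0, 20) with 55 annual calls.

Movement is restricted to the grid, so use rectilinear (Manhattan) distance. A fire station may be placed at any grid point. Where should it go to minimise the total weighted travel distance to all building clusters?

Manhattan distance separates: Σwᵢ(|x−xᵢ|+|y−yᵢ|) = Σwᵢ|x−xᵢ| + Σwᵢ|y−yᵢ|, so x and y are optimised independently as 1-D weighted medians.
Total weight W = 177; half = 88.5.
x-coordinate, sorted with cumulative weight:
  x=0 (Westmoor, w=55) cum 55
  x=5 (Northgate, w=40) cum 95  ← median
  x=6 (Southcross, w=75) cum 170
  x=9 (Eastvale, w=7) cum 177
⇒ x* = 5
y-coordinate, sorted with cumulative weight:
  y=6 (Northgate, w=40) cum 40
  y=17 (Southcross, w=75) cum 115  ← median
  y=19 (Eastvale, w=7) cum 122
  y=20 (Westmoor, w=55) cum 177
⇒ y* = 17

(5, 17)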